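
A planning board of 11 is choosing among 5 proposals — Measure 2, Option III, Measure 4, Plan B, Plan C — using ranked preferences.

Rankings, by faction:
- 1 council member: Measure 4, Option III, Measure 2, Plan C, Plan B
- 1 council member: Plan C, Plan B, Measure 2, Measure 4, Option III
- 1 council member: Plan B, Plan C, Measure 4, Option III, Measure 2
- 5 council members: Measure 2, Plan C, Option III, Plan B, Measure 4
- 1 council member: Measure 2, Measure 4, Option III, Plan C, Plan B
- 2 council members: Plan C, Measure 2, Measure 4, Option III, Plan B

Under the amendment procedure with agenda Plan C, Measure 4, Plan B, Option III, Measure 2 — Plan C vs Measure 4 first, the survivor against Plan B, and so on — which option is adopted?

Measure 2

Round 1: Plan C vs Measure 4 — 9–2, Plan C advances.
Round 2: Plan C vs Plan B — 10–1, Plan C advances.
Round 3: Plan C vs Option III — 9–2, Plan C advances.
Round 4: Plan C vs Measure 2 — 4–7, Measure 2 advances.
Measure 2 survives the agenda.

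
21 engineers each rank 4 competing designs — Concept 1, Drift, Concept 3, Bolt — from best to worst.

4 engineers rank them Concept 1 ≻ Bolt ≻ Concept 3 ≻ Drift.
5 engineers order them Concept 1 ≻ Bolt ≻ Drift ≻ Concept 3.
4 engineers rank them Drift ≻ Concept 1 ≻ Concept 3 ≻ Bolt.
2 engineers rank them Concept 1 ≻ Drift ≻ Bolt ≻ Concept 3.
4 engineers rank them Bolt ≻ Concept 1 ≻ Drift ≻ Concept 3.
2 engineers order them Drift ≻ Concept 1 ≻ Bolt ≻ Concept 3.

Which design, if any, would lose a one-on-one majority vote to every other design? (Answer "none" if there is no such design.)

Concept 3

Pairwise majorities:
Concept 1 vs Drift: 15 to 6, Concept 1.
Concept 1–Concept 3: Concept 1 21–0.
Concept 1 vs Bolt: Concept 1 preferred on 4+5+4+2+2 = 17 ballots; Concept 1 wins 17–4.
Drift vs Concept 3: Drift wins 17–4.
Drift vs Bolt: Bolt, 13–8.
Concept 3 vs Bolt: 4 for Concept 3, 17 for Bolt — Bolt by 17–4.
Concept 3 loses to every other design — it is the Condorcet loser.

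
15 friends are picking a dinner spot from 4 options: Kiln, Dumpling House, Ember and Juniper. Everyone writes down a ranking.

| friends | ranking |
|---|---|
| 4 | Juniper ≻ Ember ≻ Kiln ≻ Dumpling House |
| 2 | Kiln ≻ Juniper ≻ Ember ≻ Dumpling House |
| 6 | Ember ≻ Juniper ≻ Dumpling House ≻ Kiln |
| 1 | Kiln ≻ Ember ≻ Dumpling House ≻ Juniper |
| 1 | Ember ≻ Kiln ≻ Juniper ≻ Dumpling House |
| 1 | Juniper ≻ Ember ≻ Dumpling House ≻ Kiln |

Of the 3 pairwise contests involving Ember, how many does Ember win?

Ember against each rival (15 friends):
Ember vs Kiln: Ember, 12–3.
Ember vs Dumpling House: Ember preferred on 4+2+6+1+1+1 = 15 ballots; Ember wins 15–0.
Ember vs Juniper: Ember is ranked higher on 6+1+1 = 8 ballots, Juniper on 7. Ember wins 8–7.
Ember beats Kiln, Dumpling House, Juniper — 3 pairwise wins.

3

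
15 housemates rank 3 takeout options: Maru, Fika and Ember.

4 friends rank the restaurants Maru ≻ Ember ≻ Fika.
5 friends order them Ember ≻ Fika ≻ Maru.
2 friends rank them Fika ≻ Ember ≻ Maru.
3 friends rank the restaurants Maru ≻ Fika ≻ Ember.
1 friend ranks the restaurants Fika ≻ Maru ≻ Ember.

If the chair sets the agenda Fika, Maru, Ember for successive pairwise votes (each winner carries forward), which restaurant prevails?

Round 1: Fika vs Maru — 8–7, Fika advances.
Round 2: Fika vs Ember — 6–9, Ember advances.
The agenda winner is Ember.

Ember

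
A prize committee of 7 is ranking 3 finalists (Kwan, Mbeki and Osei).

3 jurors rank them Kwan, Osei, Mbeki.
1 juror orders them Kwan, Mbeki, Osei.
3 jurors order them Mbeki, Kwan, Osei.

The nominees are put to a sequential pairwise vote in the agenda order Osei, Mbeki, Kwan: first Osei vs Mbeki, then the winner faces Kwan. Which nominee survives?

Kwan

Round 1: Osei vs Mbeki — 3–4, Mbeki advances.
Round 2: Mbeki vs Kwan — 3–4, Kwan advances.
The agenda winner is Kwan.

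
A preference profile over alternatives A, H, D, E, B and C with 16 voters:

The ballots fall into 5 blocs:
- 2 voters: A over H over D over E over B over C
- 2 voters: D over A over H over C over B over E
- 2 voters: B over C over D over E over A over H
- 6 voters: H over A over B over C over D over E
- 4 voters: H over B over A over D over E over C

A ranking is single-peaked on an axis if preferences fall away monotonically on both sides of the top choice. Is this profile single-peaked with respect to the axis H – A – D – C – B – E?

no

Axis positions: H=1, A=2, D=3, C=4, B=5, E=6.
Bloc 1: ranking walks positions 2-1-3-6-5-4; E is ranked above C even though C lies between E and the peak A on the axis — preferences dip and rise again. Not single-peaked.
Bloc 2 (peak D at position 3): ranking walks positions 3-2-1-4-5-6, expanding outward from the peak — single-peaked.
Bloc 3 (peak B at position 5): ranking walks positions 5-4-3-6-2-1, expanding outward from the peak — single-peaked.
Bloc 4: ranking walks positions 1-2-5-4-3-6; B is ranked above D even though D lies between B and the peak H on the axis — preferences dip and rise again. Not single-peaked.
Bloc 5: ranking walks positions 1-5-2-3-6-4; B is ranked above A even though A lies between B and the peak H on the axis — preferences dip and rise again. Not single-peaked.
Bloc 1 violates single-peakedness, so the profile is not single-peaked on this axis.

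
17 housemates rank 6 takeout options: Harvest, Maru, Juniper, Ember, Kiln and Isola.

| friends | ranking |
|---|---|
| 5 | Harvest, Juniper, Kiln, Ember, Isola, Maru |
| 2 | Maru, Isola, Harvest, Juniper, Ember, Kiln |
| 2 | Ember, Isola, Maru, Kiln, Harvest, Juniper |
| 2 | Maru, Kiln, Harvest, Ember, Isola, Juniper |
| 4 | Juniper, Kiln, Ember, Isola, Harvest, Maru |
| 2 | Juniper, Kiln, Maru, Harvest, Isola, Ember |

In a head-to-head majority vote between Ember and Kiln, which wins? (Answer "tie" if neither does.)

Ballots ranking Ember above Kiln: 2 + 2 = 4.
Ballots ranking Kiln above Ember: 17 − 4 = 13.
Kiln wins the head-to-head 13–4.

Kiln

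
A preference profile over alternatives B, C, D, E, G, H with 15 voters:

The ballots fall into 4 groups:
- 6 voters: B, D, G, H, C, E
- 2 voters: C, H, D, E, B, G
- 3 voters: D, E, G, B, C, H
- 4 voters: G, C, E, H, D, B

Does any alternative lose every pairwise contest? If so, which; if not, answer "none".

none

Pairwise majorities:
B vs C: B wins 9–6.
B–D: D 9–6.
B–E: E 9–6.
B vs G: B is ranked higher on 6+2 = 8 ballots, G on 7. B wins 8–7.
B–H: B 9–6.
C vs D: C preferred on 2+4 = 6 ballots; D wins 9–6.
C vs E: C, 12–3.
C vs G: C preferred on 2 ballots; G wins 13–2.
C vs H: C, 9–6.
D vs E: D wins 11–4.
D vs G: D is ranked higher on 6+2+3 = 11 ballots, G on 4. D wins 11–4.
D vs H: D wins 9–6.
E vs G: E is ranked higher on 2+3 = 5 ballots, G on 10. G wins 10–5.
E vs H: H, 8–7.
G vs H: 6+3+4 = 13 for G, 2 for H — G by 13–2.
No alternative is winless: B beats C; C beats E; D beats B; E beats B; G beats C; H beats E. There is no Condorcet loser.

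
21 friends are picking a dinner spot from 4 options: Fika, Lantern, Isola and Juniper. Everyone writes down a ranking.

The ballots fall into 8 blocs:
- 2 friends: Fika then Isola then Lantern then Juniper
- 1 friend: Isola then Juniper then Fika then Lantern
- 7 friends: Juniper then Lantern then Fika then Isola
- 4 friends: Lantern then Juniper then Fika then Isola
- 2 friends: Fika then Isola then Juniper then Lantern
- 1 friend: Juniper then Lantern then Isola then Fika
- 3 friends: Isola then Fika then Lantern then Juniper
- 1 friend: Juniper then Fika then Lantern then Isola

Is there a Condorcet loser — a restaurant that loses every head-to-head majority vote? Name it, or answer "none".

Isola

Head-to-head results (21 friends):
Fika vs Lantern: Fika preferred on 2+1+2+3+1 = 9 ballots; Lantern wins 12–9.
Fika vs Isola: Fika is ranked higher on 2+7+4+2+1 = 16 ballots, Isola on 5. Fika wins 16–5.
Fika vs Juniper: Fika preferred on 2+2+3 = 7 ballots; Juniper wins 14–7.
Lantern vs Isola: Lantern, 13–8.
Lantern–Juniper: Juniper 12–9.
Isola vs Juniper: Isola preferred on 2+1+2+3 = 8 ballots; Juniper wins 13–8.
Isola loses to every other restaurant — it is the Condorcet loser.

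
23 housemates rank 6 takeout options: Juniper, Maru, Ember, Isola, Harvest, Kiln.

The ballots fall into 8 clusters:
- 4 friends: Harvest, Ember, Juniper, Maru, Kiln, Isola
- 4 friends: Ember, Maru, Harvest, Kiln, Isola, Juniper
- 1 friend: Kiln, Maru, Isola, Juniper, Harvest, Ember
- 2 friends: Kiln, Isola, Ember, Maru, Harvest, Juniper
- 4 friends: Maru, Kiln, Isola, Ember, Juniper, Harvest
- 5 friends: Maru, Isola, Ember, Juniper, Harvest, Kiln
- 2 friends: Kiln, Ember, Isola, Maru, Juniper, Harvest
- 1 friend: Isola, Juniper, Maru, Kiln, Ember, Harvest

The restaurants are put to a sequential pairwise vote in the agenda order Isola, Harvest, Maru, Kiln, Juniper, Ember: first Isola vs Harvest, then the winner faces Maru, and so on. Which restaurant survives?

Round 1: Isola vs Harvest — 15–8, Isola advances.
Round 2: Isola vs Maru — 5–18, Maru advances.
Round 3: Maru vs Kiln — 18–5, Maru advances.
Round 4: Maru vs Juniper — 18–5, Maru advances.
Round 5: Maru vs Ember — 11–12, Ember advances.
Ember survives the agenda.

Ember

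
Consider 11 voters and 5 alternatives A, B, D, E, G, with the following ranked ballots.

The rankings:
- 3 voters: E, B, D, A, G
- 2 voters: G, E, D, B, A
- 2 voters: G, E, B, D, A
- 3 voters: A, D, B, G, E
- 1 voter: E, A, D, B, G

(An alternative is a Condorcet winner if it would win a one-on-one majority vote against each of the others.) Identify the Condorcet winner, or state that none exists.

Pairwise majorities:
A vs B: B, 7–4.
A vs D: A is ranked higher on 3+1 = 4 ballots, D on 7. D wins 7–4.
A vs E: E, 8–3.
A vs G: A wins 7–4.
B vs D: B preferred on 3+2 = 5 ballots; D wins 6–5.
B vs E: E wins 8–3.
B vs G: B preferred on 3+3+1 = 7 ballots; B wins 7–4.
D vs E: E, 8–3.
D vs G: D is ranked higher on 3+3+1 = 7 ballots, G on 4. D wins 7–4.
E–G: G 7–4.
No alternative is unbeaten: A loses to B; B loses to D; D loses to E; E loses to G; G loses to A. In particular A > G > E > A is a majority cycle — no Condorcet winner exists.

none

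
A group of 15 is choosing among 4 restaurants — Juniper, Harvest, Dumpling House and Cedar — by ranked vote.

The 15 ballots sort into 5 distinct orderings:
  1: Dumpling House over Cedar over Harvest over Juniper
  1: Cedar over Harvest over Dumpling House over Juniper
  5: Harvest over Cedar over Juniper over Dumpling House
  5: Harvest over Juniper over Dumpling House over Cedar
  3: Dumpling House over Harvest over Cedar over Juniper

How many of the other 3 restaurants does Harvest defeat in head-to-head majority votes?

3

Harvest against each rival (15 friends):
Harvest vs Juniper: 1+1+5+5+3 = 15 for Harvest, 0 for Juniper — Harvest by 15–0.
Harvest–Dumpling House: Harvest 11–4.
Harvest vs Cedar: Harvest wins 13–2.
Harvest beats Juniper, Dumpling House, Cedar — 3 pairwise wins.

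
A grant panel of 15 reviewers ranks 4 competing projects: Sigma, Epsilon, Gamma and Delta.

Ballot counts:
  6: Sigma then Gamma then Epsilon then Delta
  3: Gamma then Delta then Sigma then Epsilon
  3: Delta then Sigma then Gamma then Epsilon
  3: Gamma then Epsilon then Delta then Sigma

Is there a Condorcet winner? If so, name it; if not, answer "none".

Pairwise majorities:
Sigma vs Epsilon: 12 to 3, Sigma.
Sigma vs Gamma: Sigma preferred on 6+3 = 9 ballots; Sigma wins 9–6.
Sigma vs Delta: 6 for Sigma, 9 for Delta — Delta by 9–6.
Epsilon vs Gamma: Epsilon preferred on 0 ballots; Gamma wins 15–0.
Epsilon vs Delta: 6+3 = 9 for Epsilon, 6 for Delta — Epsilon by 9–6.
Gamma vs Delta: Gamma is ranked higher on 6+3+3 = 12 ballots, Delta on 3. Gamma wins 12–3.
Every project loses at least once (Sigma loses to Delta; Epsilon loses to Sigma; Gamma loses to Sigma; Delta loses to Epsilon). The majority relation contains the cycle Sigma > Epsilon > Delta > Sigma, so there is no Condorcet winner.

none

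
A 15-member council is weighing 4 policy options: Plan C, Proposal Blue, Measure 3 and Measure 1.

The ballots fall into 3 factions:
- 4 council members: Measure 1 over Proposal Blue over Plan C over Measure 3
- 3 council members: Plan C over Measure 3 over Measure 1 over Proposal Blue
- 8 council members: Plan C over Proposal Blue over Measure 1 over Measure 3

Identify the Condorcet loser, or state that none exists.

Measure 3

Head-to-head results (15 council members):
Plan C vs Proposal Blue: Plan C is ranked higher on 3+8 = 11 ballots, Proposal Blue on 4. Plan C wins 11–4.
Plan C vs Measure 3: Plan C, 15–0.
Plan C–Measure 1: Plan C 11–4.
Proposal Blue vs Measure 3: 4+8 = 12 for Proposal Blue, 3 for Measure 3 — Proposal Blue by 12–3.
Proposal Blue–Measure 1: Proposal Blue 8–7.
Measure 3–Measure 1: Measure 1 12–3.
Only Measure 3 has no wins; Measure 3 is the Condorcet loser.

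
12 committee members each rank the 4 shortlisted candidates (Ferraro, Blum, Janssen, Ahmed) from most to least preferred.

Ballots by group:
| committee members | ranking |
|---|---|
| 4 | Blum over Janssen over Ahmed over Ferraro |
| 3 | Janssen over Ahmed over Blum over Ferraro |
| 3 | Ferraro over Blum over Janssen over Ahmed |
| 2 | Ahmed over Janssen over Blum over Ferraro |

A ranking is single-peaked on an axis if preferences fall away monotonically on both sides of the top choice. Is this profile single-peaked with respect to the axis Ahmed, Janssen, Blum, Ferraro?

Axis positions: Ahmed=1, Janssen=2, Blum=3, Ferraro=4.
Group 1 (peak Blum at position 3): ranking walks positions 3-2-1-4, expanding outward from the peak — single-peaked.
Group 2 (peak Janssen at position 2): ranking walks positions 2-1-3-4, expanding outward from the peak — single-peaked.
Group 3 (peak Ferraro at position 4): ranking walks positions 4-3-2-1, expanding outward from the peak — single-peaked.
Group 4 (peak Ahmed at position 1): ranking walks positions 1-2-3-4, expanding outward from the peak — single-peaked.
Every ranking is single-peaked on this axis.

yes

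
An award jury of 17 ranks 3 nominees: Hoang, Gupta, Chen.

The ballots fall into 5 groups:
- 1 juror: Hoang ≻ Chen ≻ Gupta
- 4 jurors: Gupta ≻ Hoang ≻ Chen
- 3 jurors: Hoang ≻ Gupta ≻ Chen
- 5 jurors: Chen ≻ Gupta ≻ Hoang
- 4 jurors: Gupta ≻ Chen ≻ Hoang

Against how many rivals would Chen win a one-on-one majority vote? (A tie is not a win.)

1

Chen against each rival (17 jurors):
Chen vs Hoang: 5+4 = 9 for Chen, 8 for Hoang — Chen by 9–8.
Chen vs Gupta: 6 to 11, Gupta.
Chen beats Hoang; loses to Gupta — 1 pairwise win.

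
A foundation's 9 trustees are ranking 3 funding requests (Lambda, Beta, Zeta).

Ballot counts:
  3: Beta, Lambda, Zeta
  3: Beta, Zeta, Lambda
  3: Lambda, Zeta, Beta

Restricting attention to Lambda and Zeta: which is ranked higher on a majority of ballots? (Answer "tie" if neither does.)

Lambda

Ballots ranking Lambda above Zeta: 3 + 3 = 6.
Ballots ranking Zeta above Lambda: 9 − 6 = 3.
Lambda wins the head-to-head 6–3.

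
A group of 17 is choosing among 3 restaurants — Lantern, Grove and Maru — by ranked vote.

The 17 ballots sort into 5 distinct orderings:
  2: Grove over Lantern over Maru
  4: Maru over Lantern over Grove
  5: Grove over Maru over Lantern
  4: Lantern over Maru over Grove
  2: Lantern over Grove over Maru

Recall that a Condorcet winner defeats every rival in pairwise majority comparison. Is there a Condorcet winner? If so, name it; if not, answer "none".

Pairwise majorities:
Lantern vs Grove: Lantern is ranked higher on 4+4+2 = 10 ballots, Grove on 7. Lantern wins 10–7.
Lantern vs Maru: Lantern is ranked higher on 2+4+2 = 8 ballots, Maru on 9. Maru wins 9–8.
Grove vs Maru: 2+5+2 = 9 for Grove, 8 for Maru — Grove by 9–8.
Each restaurant drops at least one matchup (Lantern loses to Maru; Grove loses to Lantern; Maru loses to Grove); the cycle Lantern > Grove > Maru > Lantern rules out a Condorcet winner.

none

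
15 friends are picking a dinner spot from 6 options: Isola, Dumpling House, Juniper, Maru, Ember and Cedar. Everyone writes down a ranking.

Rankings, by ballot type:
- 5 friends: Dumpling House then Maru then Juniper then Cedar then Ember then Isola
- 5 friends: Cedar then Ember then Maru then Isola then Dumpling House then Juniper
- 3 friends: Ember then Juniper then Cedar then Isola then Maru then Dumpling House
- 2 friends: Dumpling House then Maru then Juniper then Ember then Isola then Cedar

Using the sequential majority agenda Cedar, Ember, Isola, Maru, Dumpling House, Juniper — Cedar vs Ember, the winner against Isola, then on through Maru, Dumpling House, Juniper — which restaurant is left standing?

Juniper

Round 1: Cedar vs Ember — 10–5, Cedar advances.
Round 2: Cedar vs Isola — 13–2, Cedar advances.
Round 3: Cedar vs Maru — 8–7, Cedar advances.
Round 4: Cedar vs Dumpling House — 8–7, Cedar advances.
Round 5: Cedar vs Juniper — 5–10, Juniper advances.
The agenda winner is Juniper.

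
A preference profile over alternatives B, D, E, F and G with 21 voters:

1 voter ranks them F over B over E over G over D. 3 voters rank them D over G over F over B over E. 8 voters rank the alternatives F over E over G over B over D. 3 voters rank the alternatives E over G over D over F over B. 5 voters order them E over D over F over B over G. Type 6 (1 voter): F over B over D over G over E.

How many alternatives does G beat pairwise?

G against each rival (21 voters):
G–B: G 14–7.
G vs D: G preferred on 1+8+3 = 12 ballots; G wins 12–9.
G vs E: E, 17–4.
G vs F: 3+3 = 6 for G, 15 for F — F by 15–6.
G beats B, D; loses to E, F — 2 pairwise wins.

2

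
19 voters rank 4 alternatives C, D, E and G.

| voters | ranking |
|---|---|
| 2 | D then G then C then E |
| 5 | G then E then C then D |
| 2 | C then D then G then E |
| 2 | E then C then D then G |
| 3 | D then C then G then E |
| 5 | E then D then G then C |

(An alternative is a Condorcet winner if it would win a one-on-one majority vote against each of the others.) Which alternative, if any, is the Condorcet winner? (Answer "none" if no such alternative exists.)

none

Pairwise majorities:
C vs D: D, 10–9.
C vs E: E, 12–7.
C vs G: G wins 12–7.
D–E: E 12–7.
D vs G: D wins 14–5.
E vs G: G, 12–7.
No alternative is unbeaten: C loses to D; D loses to E; E loses to G; G loses to D. In particular D → G → E → D is a majority cycle — no Condorcet winner exists.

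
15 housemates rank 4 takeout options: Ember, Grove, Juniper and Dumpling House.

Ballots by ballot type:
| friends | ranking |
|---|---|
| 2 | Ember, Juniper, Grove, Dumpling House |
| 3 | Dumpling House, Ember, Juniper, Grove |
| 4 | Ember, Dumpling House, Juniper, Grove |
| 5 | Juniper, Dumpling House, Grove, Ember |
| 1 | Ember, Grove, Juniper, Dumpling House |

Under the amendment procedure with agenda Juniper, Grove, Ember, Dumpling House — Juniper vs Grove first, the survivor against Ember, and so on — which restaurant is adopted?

Round 1: Juniper vs Grove — 14–1, Juniper advances.
Round 2: Juniper vs Ember — 5–10, Ember advances.
Round 3: Ember vs Dumpling House — 7–8, Dumpling House advances.
Dumpling House survives the agenda.

Dumpling House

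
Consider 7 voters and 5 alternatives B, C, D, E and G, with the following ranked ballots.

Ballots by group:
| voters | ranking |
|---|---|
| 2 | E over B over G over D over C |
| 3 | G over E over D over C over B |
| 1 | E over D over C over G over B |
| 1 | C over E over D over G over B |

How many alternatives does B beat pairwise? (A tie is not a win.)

0

B against each rival (7 voters):
B vs C: B is ranked higher on 2 ballots, C on 5. C wins 5–2.
B vs D: D wins 5–2.
B vs E: E wins 7–0.
B–G: G 5–2.
B beats no one; loses to C, D, E, G — 0 pairwise wins.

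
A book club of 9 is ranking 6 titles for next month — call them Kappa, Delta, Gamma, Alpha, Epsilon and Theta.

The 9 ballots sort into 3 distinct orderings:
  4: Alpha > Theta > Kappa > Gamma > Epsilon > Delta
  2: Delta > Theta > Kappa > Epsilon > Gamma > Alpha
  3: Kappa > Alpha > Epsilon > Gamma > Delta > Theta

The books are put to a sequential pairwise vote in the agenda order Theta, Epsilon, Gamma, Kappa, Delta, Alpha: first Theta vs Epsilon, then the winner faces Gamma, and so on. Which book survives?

Round 1: Theta vs Epsilon — 6–3, Theta advances.
Round 2: Theta vs Gamma — 6–3, Theta advances.
Round 3: Theta vs Kappa — 6–3, Theta advances.
Round 4: Theta vs Delta — 4–5, Delta advances.
Round 5: Delta vs Alpha — 2–7, Alpha advances.
Alpha survives the agenda.

Alpha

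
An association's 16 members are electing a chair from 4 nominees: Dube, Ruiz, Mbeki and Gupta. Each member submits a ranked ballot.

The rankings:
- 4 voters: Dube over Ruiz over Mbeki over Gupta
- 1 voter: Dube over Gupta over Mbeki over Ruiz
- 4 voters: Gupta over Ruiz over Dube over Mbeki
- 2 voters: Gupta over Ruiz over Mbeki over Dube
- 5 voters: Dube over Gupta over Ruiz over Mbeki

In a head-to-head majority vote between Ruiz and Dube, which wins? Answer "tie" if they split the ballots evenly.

Ballots ranking Ruiz above Dube: 4 + 2 = 6.
Ballots ranking Dube above Ruiz: 16 − 6 = 10.
Dube wins the head-to-head 10–6.

Dube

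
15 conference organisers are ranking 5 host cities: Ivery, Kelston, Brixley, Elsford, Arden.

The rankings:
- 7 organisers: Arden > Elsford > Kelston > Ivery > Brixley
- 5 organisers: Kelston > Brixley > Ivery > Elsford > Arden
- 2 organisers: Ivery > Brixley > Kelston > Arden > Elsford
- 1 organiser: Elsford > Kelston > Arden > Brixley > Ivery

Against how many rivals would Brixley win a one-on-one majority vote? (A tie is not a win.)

Brixley against each rival (15 organisers):
Brixley vs Ivery: Ivery wins 9–6.
Brixley vs Kelston: Brixley preferred on 2 ballots; Kelston wins 13–2.
Brixley vs Elsford: Elsford wins 8–7.
Brixley–Arden: Arden 8–7.
Brixley beats no one; loses to Ivery, Kelston, Elsford, Arden — 0 pairwise wins.

0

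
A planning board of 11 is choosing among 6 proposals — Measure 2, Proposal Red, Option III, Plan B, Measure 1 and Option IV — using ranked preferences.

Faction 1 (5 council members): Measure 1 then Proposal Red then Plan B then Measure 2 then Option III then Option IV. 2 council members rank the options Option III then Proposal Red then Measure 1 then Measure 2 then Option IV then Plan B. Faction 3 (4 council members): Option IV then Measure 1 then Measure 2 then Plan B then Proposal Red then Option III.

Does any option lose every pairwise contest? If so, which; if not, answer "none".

Pairwise majorities:
Measure 2–Proposal Red: Proposal Red 7–4.
Measure 2 vs Option III: Measure 2, 9–2.
Measure 2 vs Plan B: Measure 2 is ranked higher on 2+4 = 6 ballots, Plan B on 5. Measure 2 wins 6–5.
Measure 2 vs Measure 1: Measure 2 is ranked higher on 0 ballots, Measure 1 on 11. Measure 1 wins 11–0.
Measure 2–Option IV: Measure 2 7–4.
Proposal Red vs Option III: 9 to 2, Proposal Red.
Proposal Red vs Plan B: Proposal Red, 7–4.
Proposal Red vs Measure 1: Measure 1, 9–2.
Proposal Red vs Option IV: Proposal Red, 7–4.
Option III vs Plan B: 2 for Option III, 9 for Plan B — Plan B by 9–2.
Option III–Measure 1: Measure 1 9–2.
Option III vs Option IV: 5+2 = 7 for Option III, 4 for Option IV — Option III by 7–4.
Plan B vs Measure 1: 0 for Plan B, 11 for Measure 1 — Measure 1 by 11–0.
Plan B–Option IV: Option IV 6–5.
Measure 1 vs Option IV: Measure 1 wins 7–4.
No option is winless: Measure 2 beats Option III; Proposal Red beats Measure 2; Option III beats Option IV; Plan B beats Option III; Measure 1 beats Measure 2; Option IV beats Plan B. There is no Condorcet loser.

none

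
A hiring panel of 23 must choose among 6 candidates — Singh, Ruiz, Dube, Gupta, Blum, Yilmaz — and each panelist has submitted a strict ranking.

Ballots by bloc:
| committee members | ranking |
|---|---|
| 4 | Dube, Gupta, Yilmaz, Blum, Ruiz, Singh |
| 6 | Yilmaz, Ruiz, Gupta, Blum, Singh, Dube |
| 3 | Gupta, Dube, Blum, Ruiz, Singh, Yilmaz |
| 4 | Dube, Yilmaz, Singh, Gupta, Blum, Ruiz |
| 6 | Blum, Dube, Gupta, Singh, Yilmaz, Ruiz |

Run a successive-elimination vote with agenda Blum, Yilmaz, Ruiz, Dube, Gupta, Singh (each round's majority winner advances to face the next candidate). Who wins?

Round 1: Blum vs Yilmaz — 9–14, Yilmaz advances.
Round 2: Yilmaz vs Ruiz — 20–3, Yilmaz advances.
Round 3: Yilmaz vs Dube — 6–17, Dube advances.
Round 4: Dube vs Gupta — 14–9, Dube advances.
Round 5: Dube vs Singh — 17–6, Dube advances.
Dube survives the agenda.

Dube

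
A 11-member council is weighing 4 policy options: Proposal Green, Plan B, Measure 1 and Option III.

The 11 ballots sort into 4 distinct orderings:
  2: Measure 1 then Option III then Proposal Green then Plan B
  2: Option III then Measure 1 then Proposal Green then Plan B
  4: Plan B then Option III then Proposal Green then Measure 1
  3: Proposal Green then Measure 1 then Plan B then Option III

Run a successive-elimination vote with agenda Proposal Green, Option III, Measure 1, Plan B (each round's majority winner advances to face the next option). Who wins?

Round 1: Proposal Green vs Option III — 3–8, Option III advances.
Round 2: Option III vs Measure 1 — 6–5, Option III advances.
Round 3: Option III vs Plan B — 4–7, Plan B advances.
The agenda winner is Plan B.

Plan B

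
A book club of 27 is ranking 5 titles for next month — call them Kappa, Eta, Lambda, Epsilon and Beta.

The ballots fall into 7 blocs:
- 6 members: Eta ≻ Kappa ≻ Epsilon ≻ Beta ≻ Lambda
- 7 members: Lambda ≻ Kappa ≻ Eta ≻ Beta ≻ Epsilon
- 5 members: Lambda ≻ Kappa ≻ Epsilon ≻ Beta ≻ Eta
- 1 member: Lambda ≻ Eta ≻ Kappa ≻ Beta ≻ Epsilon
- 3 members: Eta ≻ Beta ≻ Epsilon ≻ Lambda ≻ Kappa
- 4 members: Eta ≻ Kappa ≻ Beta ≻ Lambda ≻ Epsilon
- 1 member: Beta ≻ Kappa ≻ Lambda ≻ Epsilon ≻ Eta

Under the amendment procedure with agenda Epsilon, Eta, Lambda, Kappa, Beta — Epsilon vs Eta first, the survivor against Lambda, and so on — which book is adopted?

Round 1: Epsilon vs Eta — 6–21, Eta advances.
Round 2: Eta vs Lambda — 13–14, Lambda advances.
Round 3: Lambda vs Kappa — 16–11, Lambda advances.
Round 4: Lambda vs Beta — 13–14, Beta advances.
The agenda winner is Beta.

Beta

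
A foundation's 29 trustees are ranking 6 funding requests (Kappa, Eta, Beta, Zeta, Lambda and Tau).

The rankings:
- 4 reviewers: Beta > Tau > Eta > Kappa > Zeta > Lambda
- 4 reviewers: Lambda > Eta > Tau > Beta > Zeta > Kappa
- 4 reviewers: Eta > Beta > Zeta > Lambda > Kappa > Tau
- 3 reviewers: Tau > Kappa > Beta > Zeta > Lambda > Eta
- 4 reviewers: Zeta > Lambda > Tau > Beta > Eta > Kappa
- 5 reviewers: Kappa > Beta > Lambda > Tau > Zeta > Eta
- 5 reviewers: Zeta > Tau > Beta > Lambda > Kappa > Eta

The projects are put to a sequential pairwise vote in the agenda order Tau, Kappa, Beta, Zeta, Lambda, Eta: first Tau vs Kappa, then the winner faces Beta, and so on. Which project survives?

Lambda

Round 1: Tau vs Kappa — 20–9, Tau advances.
Round 2: Tau vs Beta — 16–13, Tau advances.
Round 3: Tau vs Zeta — 16–13, Tau advances.
Round 4: Tau vs Lambda — 12–17, Lambda advances.
Round 5: Lambda vs Eta — 21–8, Lambda advances.
The agenda winner is Lambda.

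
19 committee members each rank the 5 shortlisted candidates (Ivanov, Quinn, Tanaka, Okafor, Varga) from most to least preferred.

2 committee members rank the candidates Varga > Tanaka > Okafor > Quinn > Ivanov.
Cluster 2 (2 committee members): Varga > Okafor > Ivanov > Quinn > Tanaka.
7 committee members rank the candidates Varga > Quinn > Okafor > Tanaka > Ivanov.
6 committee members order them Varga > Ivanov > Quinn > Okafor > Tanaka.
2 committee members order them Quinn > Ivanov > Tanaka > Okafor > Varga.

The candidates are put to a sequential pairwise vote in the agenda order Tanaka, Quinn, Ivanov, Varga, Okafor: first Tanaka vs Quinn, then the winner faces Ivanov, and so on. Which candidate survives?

Varga

Round 1: Tanaka vs Quinn — 2–17, Quinn advances.
Round 2: Quinn vs Ivanov — 11–8, Quinn advances.
Round 3: Quinn vs Varga — 2–17, Varga advances.
Round 4: Varga vs Okafor — 17–2, Varga advances.
Varga survives the agenda.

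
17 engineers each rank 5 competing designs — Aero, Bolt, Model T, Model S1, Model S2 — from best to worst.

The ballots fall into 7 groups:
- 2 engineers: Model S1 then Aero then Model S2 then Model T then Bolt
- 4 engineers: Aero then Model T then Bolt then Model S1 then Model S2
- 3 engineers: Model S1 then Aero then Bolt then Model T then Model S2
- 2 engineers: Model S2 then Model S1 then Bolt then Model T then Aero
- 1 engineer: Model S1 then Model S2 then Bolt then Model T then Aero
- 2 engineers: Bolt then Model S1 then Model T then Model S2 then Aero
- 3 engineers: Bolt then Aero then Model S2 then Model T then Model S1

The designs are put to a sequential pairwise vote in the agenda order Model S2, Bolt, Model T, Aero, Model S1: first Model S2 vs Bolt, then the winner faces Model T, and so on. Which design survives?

Round 1: Model S2 vs Bolt — 5–12, Bolt advances.
Round 2: Bolt vs Model T — 11–6, Bolt advances.
Round 3: Bolt vs Aero — 8–9, Aero advances.
Round 4: Aero vs Model S1 — 7–10, Model S1 advances.
Model S1 survives the agenda.

Model S1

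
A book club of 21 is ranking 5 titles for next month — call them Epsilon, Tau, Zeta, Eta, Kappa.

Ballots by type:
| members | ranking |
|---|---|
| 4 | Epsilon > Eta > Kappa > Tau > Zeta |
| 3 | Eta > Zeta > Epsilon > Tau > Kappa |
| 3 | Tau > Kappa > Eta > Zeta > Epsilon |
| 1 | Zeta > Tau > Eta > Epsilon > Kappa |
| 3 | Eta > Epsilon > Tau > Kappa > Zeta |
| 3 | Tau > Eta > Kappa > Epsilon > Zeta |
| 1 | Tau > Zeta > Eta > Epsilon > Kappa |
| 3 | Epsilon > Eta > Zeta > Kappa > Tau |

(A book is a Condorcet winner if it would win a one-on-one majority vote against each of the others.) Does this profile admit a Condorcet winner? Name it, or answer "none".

Check each pair by majority over 21 ballots:
Epsilon vs Tau: Epsilon wins 13–8.
Epsilon vs Zeta: Epsilon wins 13–8.
Epsilon vs Eta: Eta, 14–7.
Epsilon vs Kappa: Epsilon, 15–6.
Tau vs Zeta: Tau, 14–7.
Tau vs Eta: Eta wins 13–8.
Tau–Kappa: Tau 14–7.
Zeta vs Eta: Eta, 19–2.
Zeta–Kappa: Kappa 13–8.
Eta–Kappa: Eta 18–3.
Eta beats each of Epsilon, Tau, Zeta, Kappa — Eta is the Condorcet winner.

Eta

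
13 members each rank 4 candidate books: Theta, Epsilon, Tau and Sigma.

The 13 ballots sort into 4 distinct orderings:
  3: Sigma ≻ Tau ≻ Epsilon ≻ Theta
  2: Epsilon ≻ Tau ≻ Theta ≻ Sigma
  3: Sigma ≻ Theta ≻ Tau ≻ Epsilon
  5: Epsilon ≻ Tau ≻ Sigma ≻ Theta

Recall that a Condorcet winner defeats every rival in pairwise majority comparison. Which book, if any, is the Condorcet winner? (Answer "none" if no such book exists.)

Epsilon

Check each pair by majority over 13 ballots:
Theta vs Epsilon: Theta is ranked higher on 3 ballots, Epsilon on 10. Epsilon wins 10–3.
Theta vs Tau: Theta is ranked higher on 3 ballots, Tau on 10. Tau wins 10–3.
Theta vs Sigma: Theta preferred on 2 ballots; Sigma wins 11–2.
Epsilon vs Tau: 2+5 = 7 for Epsilon, 6 for Tau — Epsilon by 7–6.
Epsilon vs Sigma: 7 to 6, Epsilon.
Tau vs Sigma: 2+5 = 7 for Tau, 6 for Sigma — Tau by 7–6.
Only Epsilon has no losses; Epsilon is the Condorcet winner.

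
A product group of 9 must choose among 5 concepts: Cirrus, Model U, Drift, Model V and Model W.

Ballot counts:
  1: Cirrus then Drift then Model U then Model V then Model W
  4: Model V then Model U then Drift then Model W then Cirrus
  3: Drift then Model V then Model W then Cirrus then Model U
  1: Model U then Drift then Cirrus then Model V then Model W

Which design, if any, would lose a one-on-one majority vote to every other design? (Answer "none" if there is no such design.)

Pairwise majorities:
Cirrus vs Model U: Cirrus is ranked higher on 1+3 = 4 ballots, Model U on 5. Model U wins 5–4.
Cirrus vs Drift: 1 for Cirrus, 8 for Drift — Drift by 8–1.
Cirrus vs Model V: Model V wins 7–2.
Cirrus vs Model W: 1+1 = 2 for Cirrus, 7 for Model W — Model W by 7–2.
Model U–Drift: Model U 5–4.
Model U vs Model V: Model V wins 7–2.
Model U vs Model W: 1+4+1 = 6 for Model U, 3 for Model W — Model U by 6–3.
Drift vs Model V: Drift, 5–4.
Drift vs Model W: Drift, 9–0.
Model V vs Model W: Model V is ranked higher on 1+4+3+1 = 9 ballots, Model W on 0. Model V wins 9–0.
Cirrus is beaten in every head-to-head and is the Condorcet loser.

Cirrus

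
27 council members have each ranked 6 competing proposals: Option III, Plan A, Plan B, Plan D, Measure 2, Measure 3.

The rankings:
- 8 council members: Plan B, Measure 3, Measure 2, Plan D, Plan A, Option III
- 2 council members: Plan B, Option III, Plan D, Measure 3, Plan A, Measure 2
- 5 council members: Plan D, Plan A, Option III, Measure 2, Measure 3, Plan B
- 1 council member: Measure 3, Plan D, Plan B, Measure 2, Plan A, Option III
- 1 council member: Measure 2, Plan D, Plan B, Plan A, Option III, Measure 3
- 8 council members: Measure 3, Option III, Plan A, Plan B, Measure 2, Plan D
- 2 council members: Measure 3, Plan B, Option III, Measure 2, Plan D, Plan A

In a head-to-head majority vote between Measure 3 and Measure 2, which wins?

Measure 3

Ballots ranking Measure 3 above Measure 2: 8 + 2 + 1 + 8 + 2 = 21.
Ballots ranking Measure 2 above Measure 3: 27 − 21 = 6.
Measure 3 wins the head-to-head 21–6.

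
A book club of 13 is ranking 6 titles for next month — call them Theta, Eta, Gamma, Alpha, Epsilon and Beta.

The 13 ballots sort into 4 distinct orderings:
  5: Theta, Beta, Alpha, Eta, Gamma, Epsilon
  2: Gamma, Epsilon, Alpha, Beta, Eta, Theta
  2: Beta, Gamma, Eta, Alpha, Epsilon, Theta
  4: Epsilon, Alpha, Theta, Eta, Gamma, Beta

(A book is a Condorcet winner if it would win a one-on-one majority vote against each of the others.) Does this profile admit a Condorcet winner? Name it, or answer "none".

Check each pair by majority over 13 ballots:
Theta–Eta: Theta 9–4.
Theta vs Gamma: Theta, 9–4.
Theta vs Alpha: Alpha wins 8–5.
Theta–Epsilon: Epsilon 8–5.
Theta vs Beta: Theta, 9–4.
Eta–Gamma: Eta 9–4.
Eta–Alpha: Alpha 11–2.
Eta vs Epsilon: Eta wins 7–6.
Eta vs Beta: Beta, 9–4.
Gamma–Alpha: Alpha 9–4.
Gamma vs Epsilon: Gamma, 9–4.
Gamma vs Beta: Beta, 7–6.
Alpha vs Epsilon: Alpha wins 7–6.
Alpha vs Beta: Beta wins 7–6.
Epsilon–Beta: Beta 7–6.
Each book drops at least one matchup (Theta loses to Alpha; Eta loses to Theta; Gamma loses to Theta; Alpha loses to Beta; Epsilon loses to Eta; Beta loses to Theta); the cycle Theta → Eta → Epsilon → Theta rules out a Condorcet winner.

none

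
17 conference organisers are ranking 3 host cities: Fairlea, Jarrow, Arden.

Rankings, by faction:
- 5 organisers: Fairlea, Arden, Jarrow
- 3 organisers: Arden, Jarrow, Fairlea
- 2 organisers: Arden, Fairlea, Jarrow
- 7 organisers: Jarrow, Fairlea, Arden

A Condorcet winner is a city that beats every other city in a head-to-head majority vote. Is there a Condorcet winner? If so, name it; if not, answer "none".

Check each pair by majority over 17 ballots:
Fairlea vs Jarrow: 5+2 = 7 for Fairlea, 10 for Jarrow — Jarrow by 10–7.
Fairlea vs Arden: 12 to 5, Fairlea.
Jarrow–Arden: Arden 10–7.
Each city drops at least one matchup (Fairlea loses to Jarrow; Jarrow loses to Arden; Arden loses to Fairlea); the cycle Fairlea beats Arden beats Jarrow beats Fairlea rules out a Condorcet winner.

none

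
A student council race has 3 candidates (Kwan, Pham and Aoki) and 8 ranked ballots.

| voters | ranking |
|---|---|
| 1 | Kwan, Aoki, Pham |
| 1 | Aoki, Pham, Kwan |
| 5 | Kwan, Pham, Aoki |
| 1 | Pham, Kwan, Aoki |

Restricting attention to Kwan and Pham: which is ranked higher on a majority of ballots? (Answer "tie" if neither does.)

Ballots ranking Kwan above Pham: 1 + 5 = 6.
Ballots ranking Pham above Kwan: 8 − 6 = 2.
Kwan wins the head-to-head 6–2.

Kwan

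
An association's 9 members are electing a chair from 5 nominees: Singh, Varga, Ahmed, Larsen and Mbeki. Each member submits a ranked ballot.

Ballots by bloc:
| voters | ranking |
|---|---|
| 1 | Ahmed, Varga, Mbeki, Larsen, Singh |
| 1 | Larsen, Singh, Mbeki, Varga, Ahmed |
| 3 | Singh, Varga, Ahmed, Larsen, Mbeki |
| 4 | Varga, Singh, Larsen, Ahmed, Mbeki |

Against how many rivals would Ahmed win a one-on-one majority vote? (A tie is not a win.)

1

Ahmed against each rival (9 voters):
Ahmed vs Singh: Ahmed preferred on 1 ballot; Singh wins 8–1.
Ahmed vs Varga: Ahmed preferred on 1 ballot; Varga wins 8–1.
Ahmed–Larsen: Larsen 5–4.
Ahmed–Mbeki: Ahmed 8–1.
Ahmed beats Mbeki; loses to Singh, Varga, Larsen — 1 pairwise win.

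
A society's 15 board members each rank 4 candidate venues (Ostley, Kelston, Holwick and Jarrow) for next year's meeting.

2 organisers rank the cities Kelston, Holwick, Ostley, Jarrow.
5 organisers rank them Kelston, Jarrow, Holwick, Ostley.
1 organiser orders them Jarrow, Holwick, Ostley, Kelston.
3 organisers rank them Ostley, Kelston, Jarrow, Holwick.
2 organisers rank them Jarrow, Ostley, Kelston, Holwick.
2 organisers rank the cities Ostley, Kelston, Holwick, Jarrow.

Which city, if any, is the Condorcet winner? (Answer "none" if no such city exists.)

none

Pairwise majorities:
Ostley vs Kelston: Ostley wins 8–7.
Ostley–Holwick: Holwick 8–7.
Ostley–Jarrow: Jarrow 8–7.
Kelston–Holwick: Kelston 14–1.
Kelston vs Jarrow: Kelston wins 12–3.
Holwick vs Jarrow: Jarrow, 11–4.
No city is unbeaten: Ostley loses to Holwick; Kelston loses to Ostley; Holwick loses to Kelston; Jarrow loses to Kelston. In particular Ostley beats Kelston beats Holwick beats Ostley is a majority cycle — no Condorcet winner exists.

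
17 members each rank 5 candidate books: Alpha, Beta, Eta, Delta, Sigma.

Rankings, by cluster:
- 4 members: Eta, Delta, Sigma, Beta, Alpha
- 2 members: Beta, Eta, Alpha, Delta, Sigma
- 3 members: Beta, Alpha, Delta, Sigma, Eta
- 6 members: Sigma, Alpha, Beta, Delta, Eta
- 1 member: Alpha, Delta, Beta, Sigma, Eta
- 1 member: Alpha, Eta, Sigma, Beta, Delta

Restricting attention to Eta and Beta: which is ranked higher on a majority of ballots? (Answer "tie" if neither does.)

Ballots ranking Eta above Beta: 4 + 1 = 5.
Ballots ranking Beta above Eta: 17 − 5 = 12.
Beta wins the head-to-head 12–5.

Beta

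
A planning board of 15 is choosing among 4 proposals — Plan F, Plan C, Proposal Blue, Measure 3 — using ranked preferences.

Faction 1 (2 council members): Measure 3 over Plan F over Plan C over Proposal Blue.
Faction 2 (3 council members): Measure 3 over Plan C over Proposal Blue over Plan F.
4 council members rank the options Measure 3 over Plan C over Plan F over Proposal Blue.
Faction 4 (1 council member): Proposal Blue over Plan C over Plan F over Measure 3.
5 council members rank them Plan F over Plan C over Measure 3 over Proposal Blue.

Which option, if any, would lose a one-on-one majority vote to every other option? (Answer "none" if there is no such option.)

Pairwise majorities:
Plan F–Plan C: Plan C 8–7.
Plan F vs Proposal Blue: 2+4+5 = 11 for Plan F, 4 for Proposal Blue — Plan F by 11–4.
Plan F vs Measure 3: 6 to 9, Measure 3.
Plan C vs Proposal Blue: 2+3+4+5 = 14 for Plan C, 1 for Proposal Blue — Plan C by 14–1.
Plan C vs Measure 3: Measure 3, 9–6.
Proposal Blue vs Measure 3: Measure 3, 14–1.
Proposal Blue loses to every other option — it is the Condorcet loser.

Proposal Blue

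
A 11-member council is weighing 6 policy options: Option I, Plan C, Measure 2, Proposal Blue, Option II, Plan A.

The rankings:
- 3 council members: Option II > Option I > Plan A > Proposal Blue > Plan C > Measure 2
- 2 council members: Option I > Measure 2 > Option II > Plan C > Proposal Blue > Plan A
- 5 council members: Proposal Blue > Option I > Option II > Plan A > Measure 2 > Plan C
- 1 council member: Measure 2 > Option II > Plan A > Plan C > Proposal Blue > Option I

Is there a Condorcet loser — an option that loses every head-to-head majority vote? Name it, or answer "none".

Plan C

Head-to-head results (11 council members):
Option I–Plan C: Option I 10–1.
Option I vs Measure 2: Option I, 10–1.
Option I vs Proposal Blue: Proposal Blue wins 6–5.
Option I vs Option II: 7 to 4, Option I.
Option I vs Plan A: Option I, 10–1.
Plan C vs Measure 2: Measure 2, 8–3.
Plan C vs Proposal Blue: 2+1 = 3 for Plan C, 8 for Proposal Blue — Proposal Blue by 8–3.
Plan C vs Option II: 0 for Plan C, 11 for Option II — Option II by 11–0.
Plan C vs Plan A: Plan A, 9–2.
Measure 2 vs Proposal Blue: Proposal Blue wins 8–3.
Measure 2 vs Option II: Option II wins 8–3.
Measure 2 vs Plan A: 3 to 8, Plan A.
Proposal Blue vs Option II: Option II wins 6–5.
Proposal Blue vs Plan A: 2+5 = 7 for Proposal Blue, 4 for Plan A — Proposal Blue by 7–4.
Option II vs Plan A: Option II, 11–0.
Plan C loses to every other option — it is the Condorcet loser.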